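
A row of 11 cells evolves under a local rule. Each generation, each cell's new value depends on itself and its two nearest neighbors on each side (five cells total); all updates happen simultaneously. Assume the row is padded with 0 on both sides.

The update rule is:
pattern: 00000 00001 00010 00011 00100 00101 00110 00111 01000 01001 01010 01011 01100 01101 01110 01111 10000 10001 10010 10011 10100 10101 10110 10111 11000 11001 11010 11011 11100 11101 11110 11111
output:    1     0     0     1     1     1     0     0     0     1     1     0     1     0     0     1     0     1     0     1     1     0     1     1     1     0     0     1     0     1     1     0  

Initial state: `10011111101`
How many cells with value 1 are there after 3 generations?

5

11101001101
00101110001
00101001101
count of 1: 5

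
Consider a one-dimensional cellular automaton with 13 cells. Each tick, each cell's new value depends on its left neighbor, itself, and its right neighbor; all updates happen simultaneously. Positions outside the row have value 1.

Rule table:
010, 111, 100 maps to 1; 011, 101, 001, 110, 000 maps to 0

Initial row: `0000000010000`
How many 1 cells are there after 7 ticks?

4

1000000011000
0100000000100
0110000000110
0001000000000
1001100000000
0100010000000
0110011000000
count of 1: 4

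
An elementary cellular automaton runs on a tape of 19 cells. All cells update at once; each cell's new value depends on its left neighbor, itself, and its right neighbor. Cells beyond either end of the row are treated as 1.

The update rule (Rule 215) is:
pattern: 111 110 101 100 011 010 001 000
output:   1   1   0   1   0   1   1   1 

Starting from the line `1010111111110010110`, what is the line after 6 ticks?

1111101110111111110

1010011111111110010
1011101111111111110
1001100111111111110
1110111011111111110
1110011001111111110
1111101110111111110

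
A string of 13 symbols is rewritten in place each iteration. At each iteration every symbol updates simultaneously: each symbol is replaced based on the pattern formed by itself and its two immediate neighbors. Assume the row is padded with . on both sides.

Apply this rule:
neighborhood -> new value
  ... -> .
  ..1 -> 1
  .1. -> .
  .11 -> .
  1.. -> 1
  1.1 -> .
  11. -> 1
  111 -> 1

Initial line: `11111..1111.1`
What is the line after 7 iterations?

iteration 1: .111111.111..
iteration 2: 1.11111..111.
iteration 3: ...111111.111
iteration 4: ..1.11111..11
iteration 5: .1...111111.1
iteration 6: 1.1.1.11111..
iteration 7: .......11111.

.......11111.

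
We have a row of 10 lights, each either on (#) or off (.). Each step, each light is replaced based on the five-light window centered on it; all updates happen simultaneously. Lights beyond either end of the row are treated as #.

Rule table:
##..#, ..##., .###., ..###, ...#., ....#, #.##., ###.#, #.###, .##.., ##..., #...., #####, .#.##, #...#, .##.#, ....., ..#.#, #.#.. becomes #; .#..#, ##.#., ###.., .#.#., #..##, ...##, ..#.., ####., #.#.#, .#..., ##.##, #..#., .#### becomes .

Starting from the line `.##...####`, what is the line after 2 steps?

.#..#..##.

step 1: .####.#.##
step 2: .#..#..##.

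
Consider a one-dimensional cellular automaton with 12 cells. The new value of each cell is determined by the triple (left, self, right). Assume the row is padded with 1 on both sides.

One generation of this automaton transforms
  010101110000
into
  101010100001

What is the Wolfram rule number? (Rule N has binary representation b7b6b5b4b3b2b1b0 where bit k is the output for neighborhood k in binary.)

position 6: 111 → 1  (bit 7 = 1)
position 7: 110 → 0  (bit 6 = 0)
position 0: 101 → 1  (bit 5 = 1)
position 8: 100 → 0  (bit 4 = 0)
position 5: 011 → 0  (bit 3 = 0)
position 1: 010 → 0  (bit 2 = 0)
position 11: 001 → 1  (bit 1 = 1)
position 9: 000 → 0  (bit 0 = 0)
bits b7..b0 = 10100010 = 162

162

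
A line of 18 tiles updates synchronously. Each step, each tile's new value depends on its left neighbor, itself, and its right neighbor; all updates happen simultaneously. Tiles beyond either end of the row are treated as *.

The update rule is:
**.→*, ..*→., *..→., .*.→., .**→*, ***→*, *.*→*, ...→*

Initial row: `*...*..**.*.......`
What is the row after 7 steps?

step 1: *.*....***..*****.
step 2: **..**.***..******
step 3: **..******..******
step 4: **..******..******  (fixed point — unchanged through step 7)

**..******..******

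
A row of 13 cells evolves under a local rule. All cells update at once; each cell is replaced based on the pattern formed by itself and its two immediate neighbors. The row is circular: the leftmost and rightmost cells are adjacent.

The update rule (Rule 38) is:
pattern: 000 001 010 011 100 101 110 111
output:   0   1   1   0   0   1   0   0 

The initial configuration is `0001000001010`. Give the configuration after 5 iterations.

0000110000011

0011000011110
0100000100000
1100001100000
0000010000001
0000110000011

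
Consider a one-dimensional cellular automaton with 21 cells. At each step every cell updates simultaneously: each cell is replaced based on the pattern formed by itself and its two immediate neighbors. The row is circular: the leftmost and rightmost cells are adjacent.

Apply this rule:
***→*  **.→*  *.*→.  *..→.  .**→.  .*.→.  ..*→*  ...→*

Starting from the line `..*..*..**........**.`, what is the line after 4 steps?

*.***..*.***..****..*

**..*..*.*.*******.*.
.*.*..*.....******...
*....*..****.*****.**
*.***..*.***..****..*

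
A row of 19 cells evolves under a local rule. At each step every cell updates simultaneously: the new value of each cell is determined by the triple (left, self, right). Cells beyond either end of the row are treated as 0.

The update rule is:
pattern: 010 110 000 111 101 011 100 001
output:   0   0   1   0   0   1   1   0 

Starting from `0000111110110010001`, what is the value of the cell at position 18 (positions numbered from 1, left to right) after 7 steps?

1110100000101001100
1000011110000101011
0111010001110000010
0100001101001111001
0011101000101000100
1010000110000110011
0001110101110101010
position 18 holds 1

1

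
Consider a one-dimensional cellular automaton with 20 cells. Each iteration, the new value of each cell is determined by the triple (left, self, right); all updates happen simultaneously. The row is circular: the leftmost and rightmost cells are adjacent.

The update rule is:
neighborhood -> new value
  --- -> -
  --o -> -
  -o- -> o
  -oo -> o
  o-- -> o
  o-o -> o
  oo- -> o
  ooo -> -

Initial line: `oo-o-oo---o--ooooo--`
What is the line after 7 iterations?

oooooooo--oo-o---oo-
o------oo-ooooo--ooo
oo-----oooo---oo-o--
ooo----o--oo--ooooo-
o-oo---oo-ooo-o---oo
ooooo--oooo-oooo--o-
o---oo-o--ooo--oo-oo

o---oo-o--ooo--oo-oo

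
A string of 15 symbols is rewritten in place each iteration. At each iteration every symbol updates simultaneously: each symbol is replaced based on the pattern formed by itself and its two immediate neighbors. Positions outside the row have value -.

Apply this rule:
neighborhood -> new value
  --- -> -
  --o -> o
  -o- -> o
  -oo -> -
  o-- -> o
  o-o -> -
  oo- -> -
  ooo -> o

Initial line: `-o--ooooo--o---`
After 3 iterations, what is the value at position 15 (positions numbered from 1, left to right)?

o

oooo-ooo-oooo--
-oo---o---oo-o-
o--o-ooo-o---oo
position 15 holds o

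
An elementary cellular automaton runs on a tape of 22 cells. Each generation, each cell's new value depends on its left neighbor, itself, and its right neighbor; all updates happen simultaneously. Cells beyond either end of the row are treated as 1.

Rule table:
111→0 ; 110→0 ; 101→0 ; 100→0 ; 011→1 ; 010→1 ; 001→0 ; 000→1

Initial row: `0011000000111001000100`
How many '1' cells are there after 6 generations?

0010011110100001010100
0010010000101101010100
0010010110101001010100
0010010100101001010100
0010010100101001010100  (fixed point — unchanged through generation 6)
count of 1: 8

8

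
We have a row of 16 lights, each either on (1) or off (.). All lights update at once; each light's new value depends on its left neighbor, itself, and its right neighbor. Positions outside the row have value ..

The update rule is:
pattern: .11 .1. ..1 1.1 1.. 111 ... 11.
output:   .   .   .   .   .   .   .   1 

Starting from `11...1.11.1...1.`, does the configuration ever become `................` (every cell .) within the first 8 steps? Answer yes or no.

.1......1.......
................
all cells are . at step 2

yes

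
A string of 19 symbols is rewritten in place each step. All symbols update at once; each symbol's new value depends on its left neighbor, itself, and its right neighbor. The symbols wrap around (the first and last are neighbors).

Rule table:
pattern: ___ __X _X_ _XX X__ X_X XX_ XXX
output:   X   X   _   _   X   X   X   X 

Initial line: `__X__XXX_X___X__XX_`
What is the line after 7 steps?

_XX_XXXX_XX_XXX_XXX

step 1: XX_XX_XXX_XXX_XX_XX
step 2: XXX_XX_XXX_XXX_XX_X
step 3: XXXX_XX_XXX_XXX_XX_
step 4: _XXXX_XX_XXX_XXX_XX
step 5: X_XXXX_XX_XXX_XXX_X
step 6: XX_XXXX_XX_XXX_XXX_
step 7: _XX_XXXX_XX_XXX_XXX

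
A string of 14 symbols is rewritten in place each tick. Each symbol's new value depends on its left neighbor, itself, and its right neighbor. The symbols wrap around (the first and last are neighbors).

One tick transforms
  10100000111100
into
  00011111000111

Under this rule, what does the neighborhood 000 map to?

At position 4 the neighborhood is 000; the next row has 1 there.

1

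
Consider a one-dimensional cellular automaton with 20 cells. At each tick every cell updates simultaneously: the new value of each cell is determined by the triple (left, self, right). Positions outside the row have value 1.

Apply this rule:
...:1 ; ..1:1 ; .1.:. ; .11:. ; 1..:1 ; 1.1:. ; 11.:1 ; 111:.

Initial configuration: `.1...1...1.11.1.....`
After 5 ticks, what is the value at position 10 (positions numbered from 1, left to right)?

.

..111.111...1..11111
11..1...1111.11.....
.111.111...1..111111
...1...1111.11......
111.111...1..1111111
position 10 holds .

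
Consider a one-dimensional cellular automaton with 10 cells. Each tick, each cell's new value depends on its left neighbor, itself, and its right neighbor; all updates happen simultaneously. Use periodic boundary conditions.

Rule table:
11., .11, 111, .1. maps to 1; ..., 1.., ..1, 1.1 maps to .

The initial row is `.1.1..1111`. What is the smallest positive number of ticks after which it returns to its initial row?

.1.1..1111

1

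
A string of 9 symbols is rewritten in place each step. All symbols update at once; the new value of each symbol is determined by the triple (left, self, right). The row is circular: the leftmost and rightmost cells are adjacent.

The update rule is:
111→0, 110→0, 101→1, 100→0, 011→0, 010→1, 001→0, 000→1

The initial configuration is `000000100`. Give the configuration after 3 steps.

111100000

111110101
000001110
111100000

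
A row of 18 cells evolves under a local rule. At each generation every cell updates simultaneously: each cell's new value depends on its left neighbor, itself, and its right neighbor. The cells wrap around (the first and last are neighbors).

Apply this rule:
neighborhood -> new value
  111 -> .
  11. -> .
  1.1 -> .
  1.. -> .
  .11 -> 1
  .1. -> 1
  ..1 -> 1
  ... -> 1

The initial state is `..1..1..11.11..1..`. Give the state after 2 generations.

111.11.11..1..11.1
....1..1..11.11..1

....1..1..11.11..1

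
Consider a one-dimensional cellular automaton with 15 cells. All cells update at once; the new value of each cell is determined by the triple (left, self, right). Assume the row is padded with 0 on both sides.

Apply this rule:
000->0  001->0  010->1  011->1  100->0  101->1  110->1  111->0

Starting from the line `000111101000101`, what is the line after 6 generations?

generation 1: 000100111000111
generation 2: 000100101000101
generation 3: 000100111000111  (repeats generation 1; period 2)
generation 6: 000100101000101

000100101000101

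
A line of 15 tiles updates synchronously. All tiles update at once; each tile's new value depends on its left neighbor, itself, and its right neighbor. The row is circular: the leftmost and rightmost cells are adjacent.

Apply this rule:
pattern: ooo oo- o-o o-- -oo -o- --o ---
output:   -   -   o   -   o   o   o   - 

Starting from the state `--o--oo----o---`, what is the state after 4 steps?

-oo----oo----oo

-oo-oo----oo---
oo-oo----oo----
o-oo----oo----o
-oo----oo----oo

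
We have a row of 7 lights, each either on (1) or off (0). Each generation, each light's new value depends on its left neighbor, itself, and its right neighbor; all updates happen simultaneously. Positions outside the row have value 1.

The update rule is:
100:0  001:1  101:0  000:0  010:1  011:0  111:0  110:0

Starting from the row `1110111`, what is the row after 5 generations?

0000000
0000001
0000010
0000110
0001000

0001000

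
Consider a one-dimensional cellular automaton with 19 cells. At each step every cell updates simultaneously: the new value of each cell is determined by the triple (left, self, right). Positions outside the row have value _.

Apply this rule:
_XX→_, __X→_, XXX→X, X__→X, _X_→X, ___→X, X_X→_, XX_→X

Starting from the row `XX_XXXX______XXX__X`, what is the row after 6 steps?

_X__XXXXXXXX__XXX_X
_XX__XXXXXXXX__XX_X
__XX__XXXXXXXX__X_X
X__XX__XXXXXXXX_X_X
XX__XX__XXXXXXX_X_X
_XX__XX__XXXXXX_X_X

_XX__XX__XXXXXX_X_X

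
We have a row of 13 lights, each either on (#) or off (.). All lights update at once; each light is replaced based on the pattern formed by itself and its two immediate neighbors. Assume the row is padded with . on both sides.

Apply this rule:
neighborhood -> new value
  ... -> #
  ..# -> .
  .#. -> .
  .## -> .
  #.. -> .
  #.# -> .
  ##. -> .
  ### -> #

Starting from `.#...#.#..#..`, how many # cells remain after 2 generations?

...#........#
##...######..
count of #: 8

8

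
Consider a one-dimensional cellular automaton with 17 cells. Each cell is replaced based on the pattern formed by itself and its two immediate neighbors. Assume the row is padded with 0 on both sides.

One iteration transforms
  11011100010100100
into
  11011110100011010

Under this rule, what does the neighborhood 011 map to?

1

At position 0 the neighborhood is 011; the next row has 1 there.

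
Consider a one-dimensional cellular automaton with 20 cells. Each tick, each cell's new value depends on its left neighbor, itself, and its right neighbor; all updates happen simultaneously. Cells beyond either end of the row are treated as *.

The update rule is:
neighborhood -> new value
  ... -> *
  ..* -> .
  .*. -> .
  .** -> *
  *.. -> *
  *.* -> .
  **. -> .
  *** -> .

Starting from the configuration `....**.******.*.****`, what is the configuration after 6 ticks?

...*.*....***.*..**.

***.*..*........*...
.....*..*******..**.
****..*.*......*.*..
....*....*****....*.
***..***.*....***...
...*.*....***.*..**.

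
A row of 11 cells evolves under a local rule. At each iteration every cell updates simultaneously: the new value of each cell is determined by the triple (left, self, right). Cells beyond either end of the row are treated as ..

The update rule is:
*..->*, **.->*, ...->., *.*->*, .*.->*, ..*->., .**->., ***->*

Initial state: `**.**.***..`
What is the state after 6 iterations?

iteration 1: .**.**.***.
iteration 2: ..**.**.***
iteration 3: ...**.**.**
iteration 4: ....**.**.*
iteration 5: .....**.***
iteration 6: ......**.**

......**.**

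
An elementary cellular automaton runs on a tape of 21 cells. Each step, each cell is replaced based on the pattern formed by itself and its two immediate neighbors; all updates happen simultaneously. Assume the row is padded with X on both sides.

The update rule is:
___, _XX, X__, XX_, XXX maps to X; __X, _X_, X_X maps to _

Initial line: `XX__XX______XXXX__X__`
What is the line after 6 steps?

XXX_XXXXXXX_XXXXXXXX_

XXX_XXXXXXX_XXXXX__X_
XXX_XXXXXXX_XXXXXX___
XXX_XXXXXXX_XXXXXXXX_
XXX_XXXXXXX_XXXXXXXX_  (fixed point — unchanged through step 6)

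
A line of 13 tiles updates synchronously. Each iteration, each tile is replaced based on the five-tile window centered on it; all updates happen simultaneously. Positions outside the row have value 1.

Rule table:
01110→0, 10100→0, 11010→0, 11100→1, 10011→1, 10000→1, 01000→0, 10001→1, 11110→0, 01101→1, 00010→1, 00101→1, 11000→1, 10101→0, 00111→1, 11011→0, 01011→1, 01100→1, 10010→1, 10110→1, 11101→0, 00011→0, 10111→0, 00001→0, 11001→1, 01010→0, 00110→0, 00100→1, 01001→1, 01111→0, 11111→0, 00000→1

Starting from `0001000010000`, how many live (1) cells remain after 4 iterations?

1111010110100
0000001110011
1111001011110
0001111100000
count of 1: 5

5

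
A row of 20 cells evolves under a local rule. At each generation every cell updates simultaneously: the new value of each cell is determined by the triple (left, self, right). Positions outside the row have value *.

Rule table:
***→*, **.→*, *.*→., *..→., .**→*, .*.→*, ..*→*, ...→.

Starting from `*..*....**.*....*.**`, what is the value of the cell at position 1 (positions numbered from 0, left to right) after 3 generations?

*.**...***.*...**.**
*.**..****.*..***.**
*.**.*****.*.****.**
position 1 holds .

.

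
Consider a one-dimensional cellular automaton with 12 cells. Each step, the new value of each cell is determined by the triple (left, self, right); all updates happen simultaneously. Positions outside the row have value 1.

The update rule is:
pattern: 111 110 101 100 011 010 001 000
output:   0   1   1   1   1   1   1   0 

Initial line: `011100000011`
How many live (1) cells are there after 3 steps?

110110000110
011111001111
110001111000
count of 1: 6

6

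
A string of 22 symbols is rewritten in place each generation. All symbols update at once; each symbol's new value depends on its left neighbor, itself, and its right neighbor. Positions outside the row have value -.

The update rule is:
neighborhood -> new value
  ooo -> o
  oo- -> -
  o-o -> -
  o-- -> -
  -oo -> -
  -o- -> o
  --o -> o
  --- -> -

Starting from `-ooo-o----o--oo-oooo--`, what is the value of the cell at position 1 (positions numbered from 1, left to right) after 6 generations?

o

generation 1: o-o--o---oo-o----oo---
generation 2: o-o-oo--o---o---o-----
generation 3: o-o----oo--oo--oo-----
generation 4: o-o---o---o---o-------
generation 5: o-o--oo--oo--oo-------
generation 6: o-o-o---o---o---------
position 1 holds o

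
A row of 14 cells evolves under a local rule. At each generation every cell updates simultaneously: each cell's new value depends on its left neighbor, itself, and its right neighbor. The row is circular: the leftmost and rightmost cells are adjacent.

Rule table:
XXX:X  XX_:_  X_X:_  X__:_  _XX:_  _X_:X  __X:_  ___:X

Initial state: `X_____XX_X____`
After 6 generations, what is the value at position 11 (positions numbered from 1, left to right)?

X_XXX____X_XX_
X__X__XX_X____
X__X_____X_XX_
X__X_XXX_X____
X__X__X__X_XX_
X__X__X__X____
position 11 holds _

_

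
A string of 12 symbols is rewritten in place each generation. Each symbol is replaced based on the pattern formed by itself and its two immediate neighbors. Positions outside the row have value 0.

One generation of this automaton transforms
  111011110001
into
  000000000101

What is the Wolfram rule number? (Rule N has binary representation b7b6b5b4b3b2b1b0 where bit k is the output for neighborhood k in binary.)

5

position 1: 111 → 0  (bit 7 = 0)
position 2: 110 → 0  (bit 6 = 0)
position 3: 101 → 0  (bit 5 = 0)
position 8: 100 → 0  (bit 4 = 0)
position 0: 011 → 0  (bit 3 = 0)
position 11: 010 → 1  (bit 2 = 1)
position 10: 001 → 0  (bit 1 = 0)
position 9: 000 → 1  (bit 0 = 1)
bits b7..b0 = 00000101 = 5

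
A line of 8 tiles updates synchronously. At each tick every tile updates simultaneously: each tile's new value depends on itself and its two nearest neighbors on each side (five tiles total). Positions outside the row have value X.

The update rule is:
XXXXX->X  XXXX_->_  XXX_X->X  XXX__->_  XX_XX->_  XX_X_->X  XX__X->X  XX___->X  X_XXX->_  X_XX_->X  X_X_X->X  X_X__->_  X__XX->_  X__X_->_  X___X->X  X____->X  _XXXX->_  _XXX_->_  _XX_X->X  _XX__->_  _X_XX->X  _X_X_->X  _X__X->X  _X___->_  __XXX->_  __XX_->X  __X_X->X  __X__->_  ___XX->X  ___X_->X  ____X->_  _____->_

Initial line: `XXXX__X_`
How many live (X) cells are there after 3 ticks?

XX__X_XX
__X_XX__
X_XXX_X_
count of X: 5

5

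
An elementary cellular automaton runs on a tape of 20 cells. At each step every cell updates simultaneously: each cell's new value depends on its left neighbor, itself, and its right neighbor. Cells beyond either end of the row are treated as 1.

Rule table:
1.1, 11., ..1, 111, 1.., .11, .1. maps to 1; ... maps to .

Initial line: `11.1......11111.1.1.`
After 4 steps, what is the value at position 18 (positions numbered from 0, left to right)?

1

11111....11111111111
111111..111111111111
11111111111111111111
11111111111111111111
position 18 holds 1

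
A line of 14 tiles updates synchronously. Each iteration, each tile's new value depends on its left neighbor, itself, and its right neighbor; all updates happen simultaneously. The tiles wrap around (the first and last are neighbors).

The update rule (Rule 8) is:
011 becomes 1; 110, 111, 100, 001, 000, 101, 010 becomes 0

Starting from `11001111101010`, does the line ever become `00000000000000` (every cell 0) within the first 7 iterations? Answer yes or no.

yes

iteration 1: 10001000000000
iteration 2: 00000000000000
all cells are 0 at iteration 2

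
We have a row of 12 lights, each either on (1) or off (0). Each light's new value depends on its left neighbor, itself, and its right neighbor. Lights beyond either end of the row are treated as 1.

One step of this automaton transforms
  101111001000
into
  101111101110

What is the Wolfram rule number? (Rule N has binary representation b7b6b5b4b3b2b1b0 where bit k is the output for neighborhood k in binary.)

position 3: 111 → 1  (bit 7 = 1)
position 0: 110 → 1  (bit 6 = 1)
position 1: 101 → 0  (bit 5 = 0)
position 6: 100 → 1  (bit 4 = 1)
position 2: 011 → 1  (bit 3 = 1)
position 8: 010 → 1  (bit 2 = 1)
position 7: 001 → 0  (bit 1 = 0)
position 10: 000 → 1  (bit 0 = 1)
bits b7..b0 = 11011101 = 221

221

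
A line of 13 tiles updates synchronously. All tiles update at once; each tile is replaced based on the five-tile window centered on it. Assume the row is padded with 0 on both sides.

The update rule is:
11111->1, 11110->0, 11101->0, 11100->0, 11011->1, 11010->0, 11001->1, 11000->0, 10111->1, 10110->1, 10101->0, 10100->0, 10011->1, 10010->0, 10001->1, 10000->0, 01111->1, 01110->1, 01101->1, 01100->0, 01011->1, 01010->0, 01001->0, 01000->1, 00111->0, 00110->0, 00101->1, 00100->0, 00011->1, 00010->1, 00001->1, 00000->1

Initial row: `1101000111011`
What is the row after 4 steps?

1110010100011

step 1: 0100111010110
step 2: 1001010001100
step 3: 0001001110000
step 4: 1110010100011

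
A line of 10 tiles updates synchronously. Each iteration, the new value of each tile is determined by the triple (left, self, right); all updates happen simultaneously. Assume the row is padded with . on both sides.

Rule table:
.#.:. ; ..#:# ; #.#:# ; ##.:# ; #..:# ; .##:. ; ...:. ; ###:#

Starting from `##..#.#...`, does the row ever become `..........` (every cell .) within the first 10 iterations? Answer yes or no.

.###.#.#..
#.###.#.#.
.#.###.#.#
#.#.###.#.
.#.#.###.#
#.#.#.###.
.#.#.#.###
#.#.#.#.##
.#.#.#.#.#
#.#.#.#.#.
iteration 10 is #.#.#.#.#., still not uniform .

no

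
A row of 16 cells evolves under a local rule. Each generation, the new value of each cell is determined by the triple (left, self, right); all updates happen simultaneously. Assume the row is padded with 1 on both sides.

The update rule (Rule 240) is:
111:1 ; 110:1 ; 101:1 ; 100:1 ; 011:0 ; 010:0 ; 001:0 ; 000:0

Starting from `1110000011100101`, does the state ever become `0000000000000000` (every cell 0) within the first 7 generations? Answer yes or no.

no

1111000001110010
1111100000111001
1111110000011100
1111111000001110
1111111100000111
1111111110000011
1111111111000001
generation 7 is 1111111111000001, still not uniform 0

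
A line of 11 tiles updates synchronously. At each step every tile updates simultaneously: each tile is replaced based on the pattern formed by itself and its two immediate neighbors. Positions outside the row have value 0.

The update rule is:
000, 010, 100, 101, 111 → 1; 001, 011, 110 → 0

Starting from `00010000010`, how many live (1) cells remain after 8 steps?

4

11011111011
00101110100
10110101111
11001110110
00100101001
10110111101
11001011011
00101100100
count of 1: 4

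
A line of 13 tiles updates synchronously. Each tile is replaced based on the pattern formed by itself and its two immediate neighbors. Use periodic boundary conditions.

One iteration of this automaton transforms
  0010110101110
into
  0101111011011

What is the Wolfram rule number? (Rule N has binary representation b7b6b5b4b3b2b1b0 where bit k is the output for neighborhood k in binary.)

position 10: 111 → 0  (bit 7 = 0)
position 5: 110 → 1  (bit 6 = 1)
position 3: 101 → 1  (bit 5 = 1)
position 12: 100 → 1  (bit 4 = 1)
position 4: 011 → 1  (bit 3 = 1)
position 2: 010 → 0  (bit 2 = 0)
position 1: 001 → 1  (bit 1 = 1)
position 0: 000 → 0  (bit 0 = 0)
bits b7..b0 = 01111010 = 122

122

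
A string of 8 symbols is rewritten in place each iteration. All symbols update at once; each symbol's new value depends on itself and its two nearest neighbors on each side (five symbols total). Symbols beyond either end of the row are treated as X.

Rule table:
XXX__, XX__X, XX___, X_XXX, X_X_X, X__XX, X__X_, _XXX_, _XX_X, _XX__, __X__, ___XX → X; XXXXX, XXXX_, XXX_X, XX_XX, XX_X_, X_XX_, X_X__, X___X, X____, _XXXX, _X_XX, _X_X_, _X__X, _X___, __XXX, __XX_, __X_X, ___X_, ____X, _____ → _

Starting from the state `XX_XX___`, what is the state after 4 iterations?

____XX_X
X__X_X_X
XXX__X_X
__XXX__X

__XXX__X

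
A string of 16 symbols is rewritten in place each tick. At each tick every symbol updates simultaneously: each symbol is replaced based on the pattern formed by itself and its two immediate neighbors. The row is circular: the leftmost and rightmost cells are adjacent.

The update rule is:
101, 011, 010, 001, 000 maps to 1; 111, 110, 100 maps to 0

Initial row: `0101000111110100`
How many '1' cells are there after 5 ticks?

9

tick 1: 1111011100001101
tick 2: 0000110001111011
tick 3: 0111100111000110
tick 4: 1100001100011100
tick 5: 1001111001110001
count of 1: 9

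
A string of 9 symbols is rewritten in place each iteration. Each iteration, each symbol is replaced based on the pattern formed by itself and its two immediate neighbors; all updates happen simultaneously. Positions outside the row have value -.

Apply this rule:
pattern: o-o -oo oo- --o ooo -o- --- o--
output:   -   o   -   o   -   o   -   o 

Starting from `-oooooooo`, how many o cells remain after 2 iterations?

oo-------
o-o------
count of o: 2

2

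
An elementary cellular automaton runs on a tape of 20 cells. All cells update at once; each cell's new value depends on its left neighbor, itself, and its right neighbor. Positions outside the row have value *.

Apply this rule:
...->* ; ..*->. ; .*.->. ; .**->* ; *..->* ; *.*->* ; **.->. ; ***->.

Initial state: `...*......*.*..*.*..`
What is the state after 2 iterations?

**..*****..*.*..*.*.
..*.*....*..*.*..*.*

..*.*....*..*.*..*.*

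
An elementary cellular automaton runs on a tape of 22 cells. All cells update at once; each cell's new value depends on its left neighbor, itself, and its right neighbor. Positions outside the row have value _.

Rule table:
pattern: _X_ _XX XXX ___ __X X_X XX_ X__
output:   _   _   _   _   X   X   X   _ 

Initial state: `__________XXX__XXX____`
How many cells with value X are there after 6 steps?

4

_________X__X_X__X____
________X__X_X__X_____
_______X__X_X__X______
______X__X_X__X_______
_____X__X_X__X________
____X__X_X__X_________
count of X: 4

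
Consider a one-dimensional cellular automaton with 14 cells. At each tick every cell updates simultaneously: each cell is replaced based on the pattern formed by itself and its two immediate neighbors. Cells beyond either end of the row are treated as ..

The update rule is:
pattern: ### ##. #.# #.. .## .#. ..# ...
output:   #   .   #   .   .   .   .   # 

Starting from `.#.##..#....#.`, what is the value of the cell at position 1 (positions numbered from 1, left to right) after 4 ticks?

..#......##...
#...####....##
..#..##..##...
#...........##
position 1 holds #

#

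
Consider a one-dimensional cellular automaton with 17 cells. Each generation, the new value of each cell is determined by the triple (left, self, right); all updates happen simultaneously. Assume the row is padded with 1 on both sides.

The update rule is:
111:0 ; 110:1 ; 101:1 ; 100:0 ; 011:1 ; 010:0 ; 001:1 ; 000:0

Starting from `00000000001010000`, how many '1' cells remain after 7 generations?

7

00000000010100001
00000000101000011
00000001010000110
00000010100001111
00000101000011000
00001010000111001
00010100001101011
count of 1: 7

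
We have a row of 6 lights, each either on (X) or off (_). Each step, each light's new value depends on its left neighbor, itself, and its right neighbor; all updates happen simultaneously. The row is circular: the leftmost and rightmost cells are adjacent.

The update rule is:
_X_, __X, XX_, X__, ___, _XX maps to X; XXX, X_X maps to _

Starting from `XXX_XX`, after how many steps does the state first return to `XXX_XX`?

2

step 1: __X_X_
step 2: XXX_XX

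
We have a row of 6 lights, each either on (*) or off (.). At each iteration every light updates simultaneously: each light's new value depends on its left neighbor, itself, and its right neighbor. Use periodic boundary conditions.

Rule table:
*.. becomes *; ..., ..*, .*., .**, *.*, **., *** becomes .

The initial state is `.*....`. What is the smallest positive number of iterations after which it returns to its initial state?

6

iteration 1: ..*...
iteration 2: ...*..
iteration 3: ....*.
iteration 4: .....*
iteration 5: *.....
iteration 6: .*....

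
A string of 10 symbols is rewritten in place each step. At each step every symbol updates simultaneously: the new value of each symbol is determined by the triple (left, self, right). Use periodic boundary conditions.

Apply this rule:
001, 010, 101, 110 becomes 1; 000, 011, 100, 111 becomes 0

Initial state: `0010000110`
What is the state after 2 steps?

1010011110

step 1: 0110001010
step 2: 1010011110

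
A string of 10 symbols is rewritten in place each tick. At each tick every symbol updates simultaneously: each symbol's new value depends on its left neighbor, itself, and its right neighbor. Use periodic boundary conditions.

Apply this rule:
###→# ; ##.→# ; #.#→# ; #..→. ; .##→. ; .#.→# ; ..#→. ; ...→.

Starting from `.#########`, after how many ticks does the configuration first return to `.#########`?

10

#.########
##.#######
###.######
####.#####
#####.####
######.###
#######.##
########.#
#########.
.#########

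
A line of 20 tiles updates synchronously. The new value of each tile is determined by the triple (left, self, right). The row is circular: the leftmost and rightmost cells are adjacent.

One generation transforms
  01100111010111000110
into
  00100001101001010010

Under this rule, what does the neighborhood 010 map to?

0

At position 9 the neighborhood is 010; the next row has 0 there.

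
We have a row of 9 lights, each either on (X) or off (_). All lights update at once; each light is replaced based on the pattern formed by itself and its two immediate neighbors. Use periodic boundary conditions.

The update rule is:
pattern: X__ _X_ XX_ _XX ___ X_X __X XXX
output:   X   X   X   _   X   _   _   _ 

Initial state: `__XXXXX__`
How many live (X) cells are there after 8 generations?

5

X_____XXX
XXXXX____
____XXXX_
XXX____XX
__XXXX___
X____XXXX
XXXX_____
___XXXXX_
count of X: 5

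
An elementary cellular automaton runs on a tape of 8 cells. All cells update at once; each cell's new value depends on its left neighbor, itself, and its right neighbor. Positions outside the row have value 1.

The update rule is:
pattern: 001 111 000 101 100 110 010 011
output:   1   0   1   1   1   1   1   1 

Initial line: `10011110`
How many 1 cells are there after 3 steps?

6

11110011
00011110
11110011
count of 1: 6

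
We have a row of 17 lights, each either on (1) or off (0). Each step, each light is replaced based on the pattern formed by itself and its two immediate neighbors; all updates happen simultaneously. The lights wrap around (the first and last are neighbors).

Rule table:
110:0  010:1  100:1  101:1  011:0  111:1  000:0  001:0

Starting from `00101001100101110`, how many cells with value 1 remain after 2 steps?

step 1: 00111100010110101
step 2: 10011010011001111
count of 1: 10

10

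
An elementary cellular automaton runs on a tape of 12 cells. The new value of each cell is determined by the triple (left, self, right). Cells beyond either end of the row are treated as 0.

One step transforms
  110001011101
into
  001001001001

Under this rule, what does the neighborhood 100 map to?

1

At position 2 the neighborhood is 100; the next row has 1 there.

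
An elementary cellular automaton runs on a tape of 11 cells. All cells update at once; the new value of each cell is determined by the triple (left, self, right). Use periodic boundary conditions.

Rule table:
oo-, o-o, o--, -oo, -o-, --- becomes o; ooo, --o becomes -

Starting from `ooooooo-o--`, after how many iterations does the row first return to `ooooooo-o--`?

o-----oooo-
ooooo-o--oo
----oooo-o-
ooo-o--oooo
--oooo-o---
o-o--oooooo
oooo-o-----
o--ooooooo-
oo-o-----oo
-ooooooo-o-
-o-----oooo
oooooo-o--o
-----oooo-o
oooo-o--ooo
---oooo-o--
oo-o--ooooo
-oooo-o----
-o--ooooooo
ooo-o-----o
--ooooooo-o
o-o-----ooo
ooooooo-o--

22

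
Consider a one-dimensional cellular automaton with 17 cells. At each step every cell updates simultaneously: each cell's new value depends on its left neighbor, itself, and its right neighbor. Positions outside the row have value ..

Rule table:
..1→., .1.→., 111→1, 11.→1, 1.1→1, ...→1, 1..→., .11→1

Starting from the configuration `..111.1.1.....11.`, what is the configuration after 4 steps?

1.1111.1..111.11.
.111111...111111.
.111111.1.111111.
.1111111.1111111.

.1111111.1111111.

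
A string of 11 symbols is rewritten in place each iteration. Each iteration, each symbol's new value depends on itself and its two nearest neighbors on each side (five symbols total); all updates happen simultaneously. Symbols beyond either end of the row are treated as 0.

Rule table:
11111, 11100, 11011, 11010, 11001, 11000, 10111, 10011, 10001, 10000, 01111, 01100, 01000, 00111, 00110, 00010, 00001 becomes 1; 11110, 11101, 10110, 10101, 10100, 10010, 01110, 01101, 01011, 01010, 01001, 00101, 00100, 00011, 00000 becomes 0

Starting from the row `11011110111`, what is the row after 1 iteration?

10111001101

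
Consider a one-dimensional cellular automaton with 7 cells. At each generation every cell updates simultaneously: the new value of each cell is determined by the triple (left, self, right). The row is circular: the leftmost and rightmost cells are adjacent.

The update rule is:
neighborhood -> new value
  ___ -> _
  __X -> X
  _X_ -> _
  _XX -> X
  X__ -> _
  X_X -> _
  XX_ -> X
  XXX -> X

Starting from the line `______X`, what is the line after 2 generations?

generation 1: _____X_
generation 2: ____X__

____X__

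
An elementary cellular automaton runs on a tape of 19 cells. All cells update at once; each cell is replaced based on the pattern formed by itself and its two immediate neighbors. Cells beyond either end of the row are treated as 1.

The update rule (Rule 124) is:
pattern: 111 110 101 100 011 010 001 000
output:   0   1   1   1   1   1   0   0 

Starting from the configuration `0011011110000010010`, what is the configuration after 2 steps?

1011110011000011011
1110011011100011110

1110011011100011110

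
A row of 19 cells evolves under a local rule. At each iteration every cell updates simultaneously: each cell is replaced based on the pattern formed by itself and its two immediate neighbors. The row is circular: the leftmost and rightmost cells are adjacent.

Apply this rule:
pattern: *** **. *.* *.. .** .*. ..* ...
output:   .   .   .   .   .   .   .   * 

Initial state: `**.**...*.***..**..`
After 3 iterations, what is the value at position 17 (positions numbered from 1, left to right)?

iteration 1: ......*............
iteration 2: *****...***********
iteration 3: ......*............
position 17 holds .

.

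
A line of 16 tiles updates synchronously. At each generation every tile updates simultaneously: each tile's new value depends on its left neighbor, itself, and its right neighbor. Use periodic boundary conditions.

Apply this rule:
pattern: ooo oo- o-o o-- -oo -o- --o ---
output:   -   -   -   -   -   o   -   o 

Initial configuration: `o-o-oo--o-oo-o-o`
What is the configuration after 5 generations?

--o-----o----o--

generation 1: --o-----o----o--
generation 2: o-o-ooo-o-oo-o-o
generation 3: --o-----o----o--  (repeats generation 1; period 2)
generation 5: --o-----o----o--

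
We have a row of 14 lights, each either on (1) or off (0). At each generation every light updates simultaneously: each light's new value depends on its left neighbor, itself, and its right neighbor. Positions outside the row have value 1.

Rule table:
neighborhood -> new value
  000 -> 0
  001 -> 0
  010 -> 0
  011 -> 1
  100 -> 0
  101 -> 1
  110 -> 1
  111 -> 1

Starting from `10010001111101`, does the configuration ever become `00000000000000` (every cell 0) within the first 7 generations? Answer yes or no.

10000001111111
10000001111111  (fixed point — unchanged through generation 7)
generation 7 is 10000001111111, still not uniform 0

no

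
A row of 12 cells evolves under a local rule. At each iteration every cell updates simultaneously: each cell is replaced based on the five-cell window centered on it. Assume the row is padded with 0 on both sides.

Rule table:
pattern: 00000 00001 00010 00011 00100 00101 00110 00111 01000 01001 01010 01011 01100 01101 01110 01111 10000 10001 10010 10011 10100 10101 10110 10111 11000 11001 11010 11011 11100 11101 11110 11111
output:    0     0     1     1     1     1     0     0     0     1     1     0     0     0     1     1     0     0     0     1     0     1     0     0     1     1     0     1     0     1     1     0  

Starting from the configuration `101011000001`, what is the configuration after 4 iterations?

111000100011
010101100100
111100010100
011010111000

011010111000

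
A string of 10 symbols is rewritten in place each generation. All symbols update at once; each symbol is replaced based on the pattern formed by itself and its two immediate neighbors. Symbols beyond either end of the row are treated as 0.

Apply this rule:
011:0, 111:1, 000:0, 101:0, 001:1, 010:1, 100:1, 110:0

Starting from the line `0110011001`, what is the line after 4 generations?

1100010100

generation 1: 1001100111
generation 2: 1110011010
generation 3: 0101100011
generation 4: 1100010100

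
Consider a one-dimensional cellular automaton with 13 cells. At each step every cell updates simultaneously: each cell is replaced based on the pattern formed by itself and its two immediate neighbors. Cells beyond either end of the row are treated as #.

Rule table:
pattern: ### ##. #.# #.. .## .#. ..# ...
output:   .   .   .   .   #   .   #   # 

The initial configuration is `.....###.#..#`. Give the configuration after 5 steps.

.#...#####...

step 1: .#####.....##
step 2: .#.....#####.
step 3: ...#####.....
step 4: .###.....####
step 5: .#...#####...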